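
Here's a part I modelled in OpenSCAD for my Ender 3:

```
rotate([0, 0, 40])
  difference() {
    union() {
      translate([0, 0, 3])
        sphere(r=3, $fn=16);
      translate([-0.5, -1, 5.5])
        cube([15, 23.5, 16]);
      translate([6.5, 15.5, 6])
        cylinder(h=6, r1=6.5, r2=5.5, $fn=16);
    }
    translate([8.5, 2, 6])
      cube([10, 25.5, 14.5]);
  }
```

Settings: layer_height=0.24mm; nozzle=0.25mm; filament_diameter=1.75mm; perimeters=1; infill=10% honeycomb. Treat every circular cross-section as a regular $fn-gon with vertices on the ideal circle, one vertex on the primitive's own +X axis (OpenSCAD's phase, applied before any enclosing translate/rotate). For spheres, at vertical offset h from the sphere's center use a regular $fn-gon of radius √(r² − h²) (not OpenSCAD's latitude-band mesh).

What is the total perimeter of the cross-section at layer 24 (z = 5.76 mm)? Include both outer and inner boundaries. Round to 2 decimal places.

At z = 5.76 mm: the sphere: section is a regular 16-gon, circumradius = √(r²−h²) = √(3²−2.76²) = 1.176 (perimeter = 2·16·1.176·sin(180°/16) = 7.34 mm); the cube at (-0.5, -1) (footprint 15×23.5) is included at this height (perimeter 77.00 mm); the cone at (6.5, 15.5) is not intersected at this z (z outside [6, 12]); Merging all regions: the regions partially overlap (shared area 3.11 mm²), so the edge portions inside another operand are dropped and the merged outline is re-measured after clipping — boundary = 77.63 mm; the cube at (8.5, 2) is not intersected at this z (z outside [6, 20.5]); Taking the first minus the rest: none of the subtracted shapes is present at this height, so the result so far is unchanged — boundary = 77.63 mm; (whole slice rotated 40° about Z — lengths, areas and connectivity unchanged). Overall, the cross-section is a single solid region. Total boundary length (outer) = 77.63 mm.

77.63 mm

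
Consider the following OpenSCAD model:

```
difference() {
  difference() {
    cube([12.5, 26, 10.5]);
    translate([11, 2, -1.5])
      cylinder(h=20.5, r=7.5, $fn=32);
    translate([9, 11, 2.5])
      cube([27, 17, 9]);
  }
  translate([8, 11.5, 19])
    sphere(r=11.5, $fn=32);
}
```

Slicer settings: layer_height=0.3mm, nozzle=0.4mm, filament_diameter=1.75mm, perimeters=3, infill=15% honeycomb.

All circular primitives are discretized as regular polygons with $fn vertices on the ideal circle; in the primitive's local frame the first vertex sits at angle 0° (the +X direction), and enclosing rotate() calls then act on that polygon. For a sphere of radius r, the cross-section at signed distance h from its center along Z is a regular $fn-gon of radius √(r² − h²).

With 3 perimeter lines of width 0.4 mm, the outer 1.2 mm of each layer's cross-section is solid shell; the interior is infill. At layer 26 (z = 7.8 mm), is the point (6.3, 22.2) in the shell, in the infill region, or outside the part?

infill

At z = 7.8 mm: the cube (footprint 12.5×26) is included at this height; the cylinder at (11, 2): section is a regular 32-gon, circumradius r=7.5; the cube at (9, 11) is present — its section is the full 27×17 rectangle; After the difference (first − rest): starting from the 12.5×26 cube, the r=7.5 cylinder at (11, 2) partially overlaps it — only the 72.81 mm² overlap (of its 175.58 mm²) is removed, clipping the outline; the 27×17 cube at (9, 11) partially overlaps it — only the 52.50 mm² overlap (of its 459.00 mm²) is removed, clipping the outline — 1 connected region; the r=11.5 sphere at (8, 11.5) slices to a regular 32-gon of circumradius 2.610 (√(r²−h²) with h=11.2 from center); After the difference (first − rest): starting from the result so far, the r=11.5 sphere at (8, 11.5) partially overlaps it — only the 17.59 mm² overlap (of its 21.26 mm²) is removed, clipping the outline — 2 connected regions. Overall, the cross-section has 2 separate islands. The nearest boundary edge runs (9.00, 26.00)→(9.00, 13.91); distance from the point to it = 2.70 mm. (Shell/infill is judged within the island containing the point — the largest one.) The point is inside the cross-section and 2.70 mm from the nearest boundary — more than the 1.2 mm shell width (3 × 0.4), so it's in the infill interior.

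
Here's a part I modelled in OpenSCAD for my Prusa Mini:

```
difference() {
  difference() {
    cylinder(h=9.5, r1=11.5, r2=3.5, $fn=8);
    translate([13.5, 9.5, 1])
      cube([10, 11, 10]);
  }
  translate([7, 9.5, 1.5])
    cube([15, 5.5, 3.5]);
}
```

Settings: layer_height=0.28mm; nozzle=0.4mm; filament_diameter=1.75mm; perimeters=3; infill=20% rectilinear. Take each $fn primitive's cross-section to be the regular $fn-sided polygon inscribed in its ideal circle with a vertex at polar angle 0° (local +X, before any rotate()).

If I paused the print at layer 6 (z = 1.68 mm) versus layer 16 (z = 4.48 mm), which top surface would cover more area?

Layer 6 (z = 1.68): the cone contributes a regular 8-gon of circumradius 10.085 (interpolated between r1=11.5 and r2=3.5 at t=0.177) (area = (8/2)·10.085²·sin(360°/8) = 287.69 mm²); the 10×11 cube at (13.5, 9.5) contributes its full rectangle (area 110.00 mm²); After the difference (first − rest): starting from the cone (287.69 mm²), the 10×11 cube at (13.5, 9.5) misses the remaining region (no effect) — area = 287.69 mm²; the cube at (7, 9.5) (footprint 15×5.5) is included at this height (area 82.50 mm²); Subtracting the remaining from the first: starting from the result so far (287.69 mm²), the 15×5.5 cube at (7, 9.5) misses the remaining region (no effect) — area = 287.69 mm². So its area = 287.69 mm². Layer 16 (z = 4.48): the cone: at t=0.472 of its height the radius interpolates to r₁+(r₂−r₁)t = 7.727, giving a regular 8-gon of that circumradius (area = (8/2)·7.727²·sin(360°/8) = 168.89 mm²); the 10×11 cube at (13.5, 9.5) contributes its full rectangle (area 110.00 mm²); After the difference (first − rest): starting from the cone (168.89 mm²), the 10×11 cube at (13.5, 9.5) misses the remaining region (no effect) — area = 168.89 mm²; the 15×5.5 cube at (7, 9.5) contributes its full rectangle (area 82.50 mm²); Subtracting the remaining from the first: starting from the result so far (168.89 mm²), the 15×5.5 cube at (7, 9.5) misses the remaining region (no effect) — area = 168.89 mm². So its area = 168.89 mm². Layer 6 is larger (287.69 vs 168.89 mm²).

layer 6 (z = 1.68 mm)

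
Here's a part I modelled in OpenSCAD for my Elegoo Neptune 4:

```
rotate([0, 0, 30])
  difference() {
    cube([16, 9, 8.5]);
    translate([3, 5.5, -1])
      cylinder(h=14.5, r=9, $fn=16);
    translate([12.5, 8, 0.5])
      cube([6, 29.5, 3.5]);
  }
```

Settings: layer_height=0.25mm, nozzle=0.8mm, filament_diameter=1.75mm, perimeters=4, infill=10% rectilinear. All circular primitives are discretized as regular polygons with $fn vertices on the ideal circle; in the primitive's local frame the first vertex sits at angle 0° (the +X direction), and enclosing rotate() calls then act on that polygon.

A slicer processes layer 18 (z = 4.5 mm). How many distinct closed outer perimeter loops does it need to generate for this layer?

At z = 4.5 mm: the cube is present — its section is the full 16×9 rectangle; the r=9 cylinder at (3, 5.5) contributes a regular 16-gon of circumradius 9; the cube at (12.5, 8) does not reach this height (z outside [0.5, 4]); After the difference (first − rest): starting from the 16×9 cube, the r=9 cylinder at (3, 5.5) partially overlaps it — only the 102.78 mm² overlap (of its 247.98 mm²) is removed, clipping the outline — 1 connected region; (whole slice rotated 30° about Z — lengths, areas and connectivity unchanged). The result has 1 disconnected region.

1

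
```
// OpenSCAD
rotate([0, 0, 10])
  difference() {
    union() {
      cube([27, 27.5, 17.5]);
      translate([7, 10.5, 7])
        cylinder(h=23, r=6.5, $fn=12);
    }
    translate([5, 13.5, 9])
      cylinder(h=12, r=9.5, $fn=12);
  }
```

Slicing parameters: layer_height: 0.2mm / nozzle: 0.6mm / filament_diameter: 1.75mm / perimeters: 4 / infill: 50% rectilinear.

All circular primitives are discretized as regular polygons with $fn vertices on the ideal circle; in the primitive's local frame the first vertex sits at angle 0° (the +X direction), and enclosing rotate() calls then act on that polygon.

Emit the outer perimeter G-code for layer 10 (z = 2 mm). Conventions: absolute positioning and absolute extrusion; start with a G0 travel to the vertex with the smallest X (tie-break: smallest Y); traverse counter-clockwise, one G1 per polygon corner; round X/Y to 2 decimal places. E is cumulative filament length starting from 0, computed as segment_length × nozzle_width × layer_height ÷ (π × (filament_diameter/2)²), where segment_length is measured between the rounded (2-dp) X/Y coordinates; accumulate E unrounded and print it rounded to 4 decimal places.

At z = 2 mm: the cube is present — its section is the full 27×27.5 rectangle; the cylinder at (7, 10.5) is absent (z outside [7, 30]); Taking the union: only the 27×27.5 cube is present, so the union is just that shape — 1 connected region; the cylinder at (5, 13.5) does not reach this height (z outside [9, 21]); Subtracting the remaining from the first: none of the subtracted shapes is present at this height, so that combined region is unchanged — 1 connected region; (whole slice rotated 10° about Z — lengths, areas and connectivity unchanged). The outline is a single polygon with 4 vertices. Extrusion per mm of travel: 0.6 × 0.2 / (π × 0.875²) = 0.049890. Accumulating E over each segment gives final E = 5.4379.

G0 X-4.78 Y27.08 Z2.00
G1 X0.00 Y0.00 E1.3719
G1 X26.59 Y4.69 E2.7190
G1 X21.81 Y31.77 E4.0909
G1 X-4.78 Y27.08 E5.4379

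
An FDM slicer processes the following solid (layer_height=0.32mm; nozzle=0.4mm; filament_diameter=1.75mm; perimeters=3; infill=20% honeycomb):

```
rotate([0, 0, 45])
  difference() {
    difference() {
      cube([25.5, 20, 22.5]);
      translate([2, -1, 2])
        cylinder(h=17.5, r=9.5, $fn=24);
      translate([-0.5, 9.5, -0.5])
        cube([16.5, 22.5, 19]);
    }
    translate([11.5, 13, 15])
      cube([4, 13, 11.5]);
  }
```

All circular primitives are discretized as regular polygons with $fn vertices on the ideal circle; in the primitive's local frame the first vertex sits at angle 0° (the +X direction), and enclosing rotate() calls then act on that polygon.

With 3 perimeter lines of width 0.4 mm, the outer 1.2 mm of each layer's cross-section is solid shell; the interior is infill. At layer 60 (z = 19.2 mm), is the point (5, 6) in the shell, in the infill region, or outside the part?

outside

At z = 19.2 mm: the 25.5×20 cube contributes its full rectangle; the r=9.5 cylinder at (2, -1) gives a regular 24-gon of circumradius 9.5 (constant along its height); the cube at (-0.5, 9.5) is not intersected at this z (z outside [-0.5, 18.5]); After the difference (first − rest): starting from the 25.5×20 cube, the r=9.5 cylinder at (2, -1) partially overlaps it — only the 77.38 mm² overlap (of its 280.30 mm²) is removed, clipping the outline — 1 connected region; the cube at (11.5, 13) is present — its section is the full 4×13 rectangle; After the difference (first − rest): starting from that combined region, the 4×13 cube at (11.5, 13) partially overlaps it — only the 28.00 mm² overlap (of its 52.00 mm²) is removed, clipping the outline — 1 connected region; (whole slice rotated 45° about Z — lengths, areas and connectivity unchanged). Overall, the cross-section is a single solid region. Undo the 45° rotation: the query point maps to (7.778, 0.707) in the un-rotated model frame. The nearest boundary edge runs (11.18, 1.46)→(10.23, 3.75); distance from the point to it = 3.43 mm. The point is not inside any of the regions above, so it lies outside the cross-section (3.43 mm from the nearest boundary).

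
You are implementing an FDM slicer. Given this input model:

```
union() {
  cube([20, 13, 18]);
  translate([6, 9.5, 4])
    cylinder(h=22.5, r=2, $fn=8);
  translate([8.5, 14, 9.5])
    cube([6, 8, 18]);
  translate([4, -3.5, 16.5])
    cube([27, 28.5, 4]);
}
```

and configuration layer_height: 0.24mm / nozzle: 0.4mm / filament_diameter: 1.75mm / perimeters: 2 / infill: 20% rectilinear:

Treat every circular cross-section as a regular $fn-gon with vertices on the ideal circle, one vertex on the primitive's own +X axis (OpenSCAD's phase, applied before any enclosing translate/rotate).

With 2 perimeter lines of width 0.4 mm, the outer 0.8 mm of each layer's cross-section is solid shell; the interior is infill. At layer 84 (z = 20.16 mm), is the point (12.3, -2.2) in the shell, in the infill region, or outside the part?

At z = 20.16 mm: the cube is not intersected at this z (z outside [0, 18]); the cylinder at (6, 9.5): section is a regular 8-gon, circumradius r=2; the cube at (8.5, 14) is present — its section is the full 6×8 rectangle; the cube at (4, -3.5) is present — its section is the full 27×28.5 rectangle; Taking the union: the regions partially overlap (shared area 59.31 mm²), so overlapping operands fuse into one piece — 1 connected region. Overall, the cross-section is a single solid region. The nearest boundary edge runs (31.00, -3.50)→(4.00, -3.50); distance from the point to it = 1.30 mm. The point is inside the cross-section and 1.30 mm from the nearest boundary — more than the 0.8 mm shell width (2 × 0.4), so it's in the infill interior.

infill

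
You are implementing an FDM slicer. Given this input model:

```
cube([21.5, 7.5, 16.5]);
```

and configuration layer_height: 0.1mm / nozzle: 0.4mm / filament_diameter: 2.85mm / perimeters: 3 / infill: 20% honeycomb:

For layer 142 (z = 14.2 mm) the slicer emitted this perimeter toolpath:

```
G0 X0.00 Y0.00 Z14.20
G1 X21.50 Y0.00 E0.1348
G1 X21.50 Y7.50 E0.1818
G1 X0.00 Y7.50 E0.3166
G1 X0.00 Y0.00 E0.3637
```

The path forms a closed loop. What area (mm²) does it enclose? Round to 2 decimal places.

Apply the shoelace formula to the sequence of (X, Y) vertices; enclosed area = 161.25 mm².

161.25 mm²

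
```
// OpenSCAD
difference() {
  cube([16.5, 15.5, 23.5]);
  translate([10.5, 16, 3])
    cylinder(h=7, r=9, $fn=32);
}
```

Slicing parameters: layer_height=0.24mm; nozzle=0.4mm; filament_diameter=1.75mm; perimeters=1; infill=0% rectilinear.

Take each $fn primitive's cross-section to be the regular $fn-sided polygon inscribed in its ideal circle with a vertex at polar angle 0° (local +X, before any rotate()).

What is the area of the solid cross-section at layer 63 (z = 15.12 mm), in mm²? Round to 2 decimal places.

At z = 15.12 mm: the cube (footprint 16.5×15.5) is included at this height (area 255.75 mm²); the cylinder at (10.5, 16) is not intersected at this z (z outside [3, 10]); After the difference (first − rest): none of the subtracted shapes is present at this height, so the 16.5×15.5 cube is unchanged — area = 255.75 mm². Overall, the cross-section is a single solid region. Net area = 255.75 mm².

255.75 mm²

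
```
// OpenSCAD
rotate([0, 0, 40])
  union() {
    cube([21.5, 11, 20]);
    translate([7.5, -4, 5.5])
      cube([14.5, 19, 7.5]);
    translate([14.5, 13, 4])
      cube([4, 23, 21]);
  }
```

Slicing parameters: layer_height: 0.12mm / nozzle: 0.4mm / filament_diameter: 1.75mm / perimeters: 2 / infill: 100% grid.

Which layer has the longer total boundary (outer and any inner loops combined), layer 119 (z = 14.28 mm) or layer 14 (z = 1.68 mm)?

layer 119 (z = 14.28 mm)

Layer 119 (z = 14.28): the cube (footprint 21.5×11) is included at this height (perimeter 65.00 mm); the cube at (7.5, -4) is absent (z outside [5.5, 13]); the 4×23 cube at (14.5, 13) contributes its full rectangle (perimeter 54.00 mm); Combining (union): the 2 present regions are separate (no shared area or edge), so areas and boundary lengths simply add and each stays a separate island — boundary = 119.00 mm; (rotated 40° about Z; rotation is an isometry so areas/perimeters/island counts are preserved). So its perimeter = 119.00 mm. Layer 14 (z = 1.68): the cube is present — its section is the full 21.5×11 rectangle (perimeter 65.00 mm); the cube at (7.5, -4) does not reach this height (z outside [5.5, 13]); the cube at (14.5, 13) is not intersected at this z (z outside [4, 25]); Combining (union): only the 21.5×11 cube is present, so the union is just that shape — boundary = 65.00 mm; (rotated 40° about Z; rotation is an isometry so areas/perimeters/island counts are preserved). So its perimeter = 65.00 mm. Layer 119 is larger (119.00 vs 65.00 mm).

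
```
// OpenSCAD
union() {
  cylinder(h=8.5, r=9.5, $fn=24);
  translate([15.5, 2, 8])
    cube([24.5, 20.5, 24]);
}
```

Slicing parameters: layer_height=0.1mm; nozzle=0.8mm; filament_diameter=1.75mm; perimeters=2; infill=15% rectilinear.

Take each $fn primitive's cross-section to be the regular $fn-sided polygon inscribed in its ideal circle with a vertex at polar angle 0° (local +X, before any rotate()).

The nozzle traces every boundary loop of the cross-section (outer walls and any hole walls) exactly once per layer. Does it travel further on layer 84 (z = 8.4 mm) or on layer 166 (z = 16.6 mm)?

Layer 84 (z = 8.4): the r=9.5 cylinder gives a regular 24-gon of circumradius 9.5 (constant along its height) (perimeter = 2·24·9.500·sin(180°/24) = 59.52 mm); the cube at (15.5, 2) is present — its section is the full 24.5×20.5 rectangle (perimeter 90.00 mm); Combining (union): the 2 present regions are separate (no shared area or edge), so areas and boundary lengths simply add and each stays a separate island — boundary = 149.52 mm. So its perimeter = 149.52 mm. Layer 166 (z = 16.6): the cylinder does not reach this height (z outside [0, 8.5]); the 24.5×20.5 cube at (15.5, 2) contributes its full rectangle (perimeter 90.00 mm); Merging all regions: only the 24.5×20.5 cube at (15.5, 2) is present, so the union is just that shape — boundary = 90.00 mm. So its perimeter = 90.00 mm. Layer 84 is larger (149.52 vs 90.00 mm).

layer 84 (z = 8.4 mm)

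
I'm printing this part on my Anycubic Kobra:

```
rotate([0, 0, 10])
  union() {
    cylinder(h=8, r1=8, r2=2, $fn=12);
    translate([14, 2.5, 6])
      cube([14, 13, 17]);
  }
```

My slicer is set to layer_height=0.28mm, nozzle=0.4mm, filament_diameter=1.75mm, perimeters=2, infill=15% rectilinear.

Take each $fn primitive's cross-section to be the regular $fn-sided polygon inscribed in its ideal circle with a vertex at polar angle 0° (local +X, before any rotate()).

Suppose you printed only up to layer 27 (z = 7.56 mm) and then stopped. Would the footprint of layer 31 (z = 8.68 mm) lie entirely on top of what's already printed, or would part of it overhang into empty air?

entirely on top

Compare the two slices. At z = 7.56: the cone (r1=8→r2=2) has section circumradius 2.330 here — a regular 12-gon (area = (12/2)·2.330²·sin(360°/12) = 16.29 mm²); the cube at (14, 2.5) (footprint 14×13) is included at this height (area 182.00 mm²); Taking the union: the 2 present regions are separate (no shared area or edge), so areas and boundary lengths simply add and each stays a separate island — area = 198.29 mm²; (rotated 10° about Z; rotation is an isometry so areas/perimeters/island counts are preserved). At z = 8.68: the cone is not intersected at this z (z outside [0, 8]); the cube at (14, 2.5) is present — its section is the full 14×13 rectangle (area 182.00 mm²); Combining (union): only the 14×13 cube at (14, 2.5) is present, so the union is just that shape — area = 182.00 mm²; (rotated 10° about Z; rotation is an isometry so areas/perimeters/island counts are preserved). Checking containment: the cross-section at z = 8.68 is a subset of the cross-section at z = 7.56.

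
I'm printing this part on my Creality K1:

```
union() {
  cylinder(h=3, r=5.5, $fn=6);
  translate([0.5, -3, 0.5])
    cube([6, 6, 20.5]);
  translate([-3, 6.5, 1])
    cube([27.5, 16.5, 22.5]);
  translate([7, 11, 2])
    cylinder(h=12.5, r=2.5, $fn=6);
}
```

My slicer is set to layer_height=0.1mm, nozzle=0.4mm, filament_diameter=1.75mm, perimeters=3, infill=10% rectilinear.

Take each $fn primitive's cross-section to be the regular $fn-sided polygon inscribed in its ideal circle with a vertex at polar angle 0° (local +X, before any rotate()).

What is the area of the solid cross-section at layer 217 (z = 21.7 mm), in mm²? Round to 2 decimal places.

At z = 21.7 mm: the cylinder does not reach this height (z outside [0, 3]); the cube at (0.5, -3) does not reach this height (z outside [0.5, 21]); the cube at (-3, 6.5) is present — its section is the full 27.5×16.5 rectangle (area 453.75 mm²); the cylinder at (7, 11) is not intersected at this z (z outside [2, 14.5]); Combining (union): only the 27.5×16.5 cube at (-3, 6.5) is present, so the union is just that shape — area = 453.75 mm². Overall, the cross-section is a single solid region. Net area = 453.75 mm².

453.75 mm²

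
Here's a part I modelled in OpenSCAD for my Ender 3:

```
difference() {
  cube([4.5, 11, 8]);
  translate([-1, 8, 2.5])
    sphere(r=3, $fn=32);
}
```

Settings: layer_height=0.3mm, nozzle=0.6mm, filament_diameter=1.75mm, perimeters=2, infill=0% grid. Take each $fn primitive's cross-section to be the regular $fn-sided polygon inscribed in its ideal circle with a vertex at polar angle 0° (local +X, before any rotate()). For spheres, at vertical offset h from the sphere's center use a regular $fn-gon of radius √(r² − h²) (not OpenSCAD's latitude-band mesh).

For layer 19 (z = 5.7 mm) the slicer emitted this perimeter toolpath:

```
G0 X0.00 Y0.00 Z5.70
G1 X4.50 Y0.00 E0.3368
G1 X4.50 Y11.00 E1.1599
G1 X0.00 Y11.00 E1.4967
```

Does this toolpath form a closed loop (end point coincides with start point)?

Start point (G0): (0.00, 0.00). End point (last G1): the path does not return to the start — open.

no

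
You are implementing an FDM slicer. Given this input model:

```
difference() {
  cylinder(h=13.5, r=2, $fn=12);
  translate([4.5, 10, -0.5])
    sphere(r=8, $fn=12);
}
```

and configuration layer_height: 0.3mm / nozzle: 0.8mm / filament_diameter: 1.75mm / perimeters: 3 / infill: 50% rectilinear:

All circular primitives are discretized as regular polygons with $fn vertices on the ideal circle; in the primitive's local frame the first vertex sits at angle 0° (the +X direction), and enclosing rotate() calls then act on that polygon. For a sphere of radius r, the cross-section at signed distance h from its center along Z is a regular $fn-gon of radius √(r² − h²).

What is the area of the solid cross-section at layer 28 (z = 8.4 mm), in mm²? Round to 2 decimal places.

12.00 mm²

At z = 8.4 mm: the r=2 cylinder contributes a regular 12-gon of circumradius 2 (area = (12/2)·2.000²·sin(360°/12) = 12.00 mm²); the sphere at (4.5, 10) does not reach this height (|z−center|=8.900 > r=8); Subtracting the remaining from the first: none of the subtracted shapes is present at this height, so the r=2 cylinder is unchanged — area = 12.00 mm². Overall, the cross-section is a single solid region. Net area = 12.00 mm².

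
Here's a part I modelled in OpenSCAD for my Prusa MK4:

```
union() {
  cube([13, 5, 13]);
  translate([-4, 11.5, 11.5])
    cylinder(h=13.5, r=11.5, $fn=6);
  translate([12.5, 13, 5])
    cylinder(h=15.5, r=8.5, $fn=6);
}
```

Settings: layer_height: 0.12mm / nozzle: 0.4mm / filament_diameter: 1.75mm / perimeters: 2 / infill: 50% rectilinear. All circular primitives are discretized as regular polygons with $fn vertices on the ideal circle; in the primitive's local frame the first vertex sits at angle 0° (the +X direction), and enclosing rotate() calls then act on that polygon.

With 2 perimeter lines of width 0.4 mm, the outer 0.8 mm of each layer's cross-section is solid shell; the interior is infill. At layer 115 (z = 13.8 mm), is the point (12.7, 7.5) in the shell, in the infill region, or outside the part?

At z = 13.8 mm: the cube is not intersected at this z (z outside [0, 13]); the r=11.5 cylinder at (-4, 11.5) gives a regular 6-gon of circumradius 11.5 (constant along its height); the r=8.5 cylinder at (12.5, 13) contributes a regular 6-gon of circumradius 8.5; Combining (union): the regions partially overlap (shared area 9.96 mm²), so overlapping operands fuse into one piece — 1 connected region. Overall, the cross-section is a single solid region. The nearest boundary edge runs (16.75, 5.64)→(8.25, 5.64); distance from the point to it = 1.86 mm. The point is inside the cross-section and 1.86 mm from the nearest boundary — more than the 0.8 mm shell width (2 × 0.4), so it's in the infill interior.

infill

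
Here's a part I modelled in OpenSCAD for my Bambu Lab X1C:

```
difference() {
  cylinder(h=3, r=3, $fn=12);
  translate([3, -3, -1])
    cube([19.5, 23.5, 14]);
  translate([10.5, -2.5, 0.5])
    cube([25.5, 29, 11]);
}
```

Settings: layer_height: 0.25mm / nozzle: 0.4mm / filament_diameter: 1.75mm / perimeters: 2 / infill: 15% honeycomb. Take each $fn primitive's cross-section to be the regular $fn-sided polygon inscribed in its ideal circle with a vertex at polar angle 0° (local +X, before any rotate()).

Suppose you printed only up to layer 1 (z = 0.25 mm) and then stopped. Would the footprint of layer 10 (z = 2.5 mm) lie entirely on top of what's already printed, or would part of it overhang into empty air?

entirely on top

Compare the two slices. At z = 0.25: the r=3 cylinder gives a regular 12-gon of circumradius 3 (constant along its height) (area = (12/2)·3.000²·sin(360°/12) = 27.00 mm²); the cube at (3, -3) (footprint 19.5×23.5) is included at this height (area 458.25 mm²); the cube at (10.5, -2.5) is absent (z outside [0.5, 11.5]); Subtracting the remaining from the first: starting from the r=3 cylinder (27.00 mm²), the 19.5×23.5 cube at (3, -3) misses the remaining region (no effect) — area = 27.00 mm². At z = 2.5: the cylinder: section is a regular 12-gon, circumradius r=3 (area = (12/2)·3.000²·sin(360°/12) = 27.00 mm²); the cube at (3, -3) (footprint 19.5×23.5) is included at this height (area 458.25 mm²); the cube at (10.5, -2.5) (footprint 25.5×29) is included at this height (area 739.50 mm²); After the difference (first − rest): starting from the r=3 cylinder (27.00 mm²), the 19.5×23.5 cube at (3, -3) misses the remaining region (no effect); the 25.5×29 cube at (10.5, -2.5) misses the remaining region (no effect) — area = 27.00 mm². Checking containment: the cross-section at z = 2.5 is a subset of the cross-section at z = 0.25.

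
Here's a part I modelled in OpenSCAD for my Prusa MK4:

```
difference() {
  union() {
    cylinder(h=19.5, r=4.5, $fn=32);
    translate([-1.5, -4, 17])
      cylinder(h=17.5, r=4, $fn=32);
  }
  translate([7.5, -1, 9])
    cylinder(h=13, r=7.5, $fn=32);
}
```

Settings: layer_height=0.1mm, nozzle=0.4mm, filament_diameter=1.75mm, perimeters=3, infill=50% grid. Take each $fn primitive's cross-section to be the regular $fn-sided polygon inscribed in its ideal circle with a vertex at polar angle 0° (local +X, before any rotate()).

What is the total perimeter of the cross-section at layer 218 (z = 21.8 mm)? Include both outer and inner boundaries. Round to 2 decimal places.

At z = 21.8 mm: the cylinder is not intersected at this z (z outside [0, 19.5]); the r=4 cylinder at (-1.5, -4) contributes a regular 32-gon of circumradius 4 (perimeter = 2·32·4.000·sin(180°/32) = 25.09 mm); Merging all regions: only the r=4 cylinder at (-1.5, -4) is present, so the union is just that shape — boundary = 25.09 mm; the r=7.5 cylinder at (7.5, -1) gives a regular 32-gon of circumradius 7.5 (constant along its height) (perimeter = 2·32·7.500·sin(180°/32) = 47.05 mm); Taking the first minus the rest: starting from the result so far, the r=7.5 cylinder at (7.5, -1) partially overlaps it — only the 8.12 mm² overlap (of its 175.58 mm²) is removed, clipping the outline — boundary = 24.50 mm. Overall, the cross-section is a single solid region. Total boundary length (outer) = 24.50 mm.

24.50 mm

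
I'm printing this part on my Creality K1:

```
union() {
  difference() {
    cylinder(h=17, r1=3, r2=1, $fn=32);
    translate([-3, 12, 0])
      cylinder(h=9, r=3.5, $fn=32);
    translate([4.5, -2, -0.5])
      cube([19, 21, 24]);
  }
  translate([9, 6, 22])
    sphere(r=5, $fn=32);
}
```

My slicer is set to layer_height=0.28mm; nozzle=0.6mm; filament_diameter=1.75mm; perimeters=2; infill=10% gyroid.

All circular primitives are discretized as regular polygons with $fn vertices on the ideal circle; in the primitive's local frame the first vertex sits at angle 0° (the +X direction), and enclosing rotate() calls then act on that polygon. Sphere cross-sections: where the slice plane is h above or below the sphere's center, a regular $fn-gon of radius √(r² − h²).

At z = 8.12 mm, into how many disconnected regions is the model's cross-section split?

1

At z = 8.12 mm: the cone (r1=3→r2=1) has section circumradius 2.045 here — a regular 32-gon; the r=3.5 cylinder at (-3, 12) contributes a regular 32-gon of circumradius 3.5; the cube at (4.5, -2) (footprint 19×21) is included at this height; Taking the first minus the rest: starting from the cone, the r=3.5 cylinder at (-3, 12) misses the remaining region (no effect); the 19×21 cube at (4.5, -2) misses the remaining region (no effect) — 1 connected region; the sphere at (9, 6) is not intersected at this z (|z−center|=13.880 > r=5); Taking the union: only the result so far is present, so the union is just that shape — 1 connected region. The result has 1 disconnected region.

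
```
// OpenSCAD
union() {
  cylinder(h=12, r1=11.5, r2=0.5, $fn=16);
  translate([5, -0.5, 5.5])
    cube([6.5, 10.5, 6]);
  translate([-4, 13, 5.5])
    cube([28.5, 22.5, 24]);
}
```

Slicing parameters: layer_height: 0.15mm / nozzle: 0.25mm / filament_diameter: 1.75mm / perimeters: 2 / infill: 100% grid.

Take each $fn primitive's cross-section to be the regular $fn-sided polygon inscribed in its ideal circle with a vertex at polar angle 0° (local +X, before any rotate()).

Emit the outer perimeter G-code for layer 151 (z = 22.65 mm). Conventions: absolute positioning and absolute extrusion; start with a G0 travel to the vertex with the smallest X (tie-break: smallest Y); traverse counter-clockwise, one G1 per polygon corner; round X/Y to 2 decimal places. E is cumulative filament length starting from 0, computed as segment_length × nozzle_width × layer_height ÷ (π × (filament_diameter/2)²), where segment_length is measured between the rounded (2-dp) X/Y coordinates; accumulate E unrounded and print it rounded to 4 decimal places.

G0 X-4.00 Y13.00 Z22.65
G1 X24.50 Y13.00 E0.4443
G1 X24.50 Y35.50 E0.7951
G1 X-4.00 Y35.50 E1.2395
G1 X-4.00 Y13.00 E1.5903

At z = 22.65 mm: the cone is absent (z outside [0, 12]); the cube at (5, -0.5) does not reach this height (z outside [5.5, 11.5]); the 28.5×22.5 cube at (-4, 13) contributes its full rectangle; Merging all regions: only the 28.5×22.5 cube at (-4, 13) is present, so the union is just that shape — 1 connected region. The outline is a single polygon with 4 vertices. Extrusion per mm of travel: 0.25 × 0.15 / (π × 0.875²) = 0.015591. Accumulating E over each segment gives final E = 1.5903.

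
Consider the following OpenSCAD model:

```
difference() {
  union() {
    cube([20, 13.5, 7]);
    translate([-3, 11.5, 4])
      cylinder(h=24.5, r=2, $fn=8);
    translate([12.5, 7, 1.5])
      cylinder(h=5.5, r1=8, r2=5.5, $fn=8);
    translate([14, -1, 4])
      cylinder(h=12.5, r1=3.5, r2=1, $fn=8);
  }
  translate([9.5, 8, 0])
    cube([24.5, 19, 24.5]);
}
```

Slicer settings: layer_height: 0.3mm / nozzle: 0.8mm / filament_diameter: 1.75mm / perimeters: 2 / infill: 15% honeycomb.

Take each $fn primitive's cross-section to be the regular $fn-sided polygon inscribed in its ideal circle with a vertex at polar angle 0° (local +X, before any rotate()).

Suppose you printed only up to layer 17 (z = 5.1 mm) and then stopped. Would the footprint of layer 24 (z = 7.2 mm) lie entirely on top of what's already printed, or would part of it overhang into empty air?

entirely on top

Compare the two slices. At z = 5.1: the 20×13.5 cube contributes its full rectangle (area 270.00 mm²); the r=2 cylinder at (-3, 11.5) contributes a regular 8-gon of circumradius 2 (area = (8/2)·2.000²·sin(360°/8) = 11.31 mm²); the cone at (12.5, 7) contributes a regular 8-gon of circumradius 6.364 (interpolated between r1=8 and r2=5.5 at t=0.655) (area = (8/2)·6.364²·sin(360°/8) = 114.54 mm²); the cone at (14, -1) contributes a regular 8-gon of circumradius 3.280 (interpolated between r1=3.5 and r2=1 at t=0.088) (area = (8/2)·3.280²·sin(360°/8) = 30.43 mm²); Merging all regions: the regions partially overlap — summed areas 426.28 mm² minus the doubly-counted overlap 123.61 mm² gives 302.67 mm² — area = 302.67 mm²; the cube at (9.5, 8) (footprint 24.5×19) is included at this height (area 465.50 mm²); After the difference (first − rest): starting from the result so far (302.67 mm²), the 24.5×19 cube at (9.5, 8) partially overlaps it — only the 57.75 mm² overlap (of its 465.50 mm²) is removed, clipping the outline — area = 244.92 mm². At z = 7.2: the cube is not intersected at this z (z outside [0, 7]); the cylinder at (-3, 11.5): section is a regular 8-gon, circumradius r=2 (area = (8/2)·2.000²·sin(360°/8) = 11.31 mm²); the cone at (12.5, 7) is not intersected at this z (z outside [1.5, 7]); the cone at (14, -1): at t=0.256 of its height the radius interpolates to r₁+(r₂−r₁)t = 2.860, giving a regular 8-gon of that circumradius (area = (8/2)·2.860²·sin(360°/8) = 23.14 mm²); Combining (union): the 2 present regions are separate (no shared area or edge), so areas and boundary lengths simply add and each stays a separate island — area = 34.45 mm²; the cube at (9.5, 8) is present — its section is the full 24.5×19 rectangle (area 465.50 mm²); Taking the first minus the rest: starting from the result so far (34.45 mm²), the 24.5×19 cube at (9.5, 8) misses the remaining region (no effect) — area = 34.45 mm². Checking containment: the cross-section at z = 7.2 is a subset of the cross-section at z = 5.1.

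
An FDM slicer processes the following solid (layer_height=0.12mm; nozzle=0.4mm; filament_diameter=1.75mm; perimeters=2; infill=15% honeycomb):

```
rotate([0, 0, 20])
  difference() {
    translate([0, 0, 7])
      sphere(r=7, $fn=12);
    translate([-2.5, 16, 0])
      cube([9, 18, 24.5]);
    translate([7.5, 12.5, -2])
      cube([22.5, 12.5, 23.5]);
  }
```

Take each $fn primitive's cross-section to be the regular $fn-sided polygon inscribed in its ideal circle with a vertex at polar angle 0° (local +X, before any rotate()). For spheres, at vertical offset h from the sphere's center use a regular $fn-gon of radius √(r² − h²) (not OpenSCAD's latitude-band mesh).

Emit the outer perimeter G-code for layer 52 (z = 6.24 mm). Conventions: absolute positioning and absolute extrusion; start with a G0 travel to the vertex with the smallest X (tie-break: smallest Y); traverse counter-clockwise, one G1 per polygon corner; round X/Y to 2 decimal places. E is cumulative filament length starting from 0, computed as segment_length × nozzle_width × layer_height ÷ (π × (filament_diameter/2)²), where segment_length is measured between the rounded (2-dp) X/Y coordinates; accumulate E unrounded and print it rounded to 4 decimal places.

G0 X-6.85 Y1.21 Z6.24
G1 X-6.54 Y-2.38 E0.0719
G1 X-4.47 Y-5.33 E0.1438
G1 X-1.21 Y-6.85 E0.2156
G1 X2.38 Y-6.54 E0.2875
G1 X5.33 Y-4.47 E0.3594
G1 X6.85 Y-1.21 E0.4312
G1 X6.54 Y2.38 E0.5031
G1 X4.47 Y5.33 E0.5750
G1 X1.21 Y6.85 E0.6468
G1 X-2.38 Y6.54 E0.7187
G1 X-5.33 Y4.47 E0.7906
G1 X-6.85 Y1.21 E0.8624

At z = 6.24 mm: the r=7 sphere slices to a regular 12-gon of circumradius 6.959 (√(r²−h²) with h=0.76 from center); the cube at (-2.5, 16) (footprint 9×18) is included at this height; the cube at (7.5, 12.5) (footprint 22.5×12.5) is included at this height; Taking the first minus the rest: starting from the r=7 sphere, the 9×18 cube at (-2.5, 16) misses the remaining region (no effect); the 22.5×12.5 cube at (7.5, 12.5) misses the remaining region (no effect) — 1 connected region; (rotated 20° about Z; rotation is an isometry so areas/perimeters/island counts are preserved). The outline is a single polygon with 12 vertices. Extrusion per mm of travel: 0.4 × 0.12 / (π × 0.875²) = 0.019956. Accumulating E over each segment gives final E = 0.8624.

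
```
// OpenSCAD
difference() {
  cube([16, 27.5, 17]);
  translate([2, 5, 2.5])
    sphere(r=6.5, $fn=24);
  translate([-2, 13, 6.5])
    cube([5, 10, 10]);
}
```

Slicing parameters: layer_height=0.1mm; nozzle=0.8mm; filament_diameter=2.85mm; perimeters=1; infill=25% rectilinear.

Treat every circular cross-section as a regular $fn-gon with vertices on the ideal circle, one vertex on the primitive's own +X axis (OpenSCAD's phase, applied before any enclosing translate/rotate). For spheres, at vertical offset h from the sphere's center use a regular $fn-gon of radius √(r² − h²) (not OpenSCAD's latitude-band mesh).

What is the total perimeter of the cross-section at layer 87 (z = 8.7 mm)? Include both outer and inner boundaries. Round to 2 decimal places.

105.23 mm

At z = 8.7 mm: the 16×27.5 cube contributes its full rectangle (perimeter 87.00 mm); the r=6.5 sphere at (2, 5) contributes a regular 24-gon of circumradius √(6.5²−6.2²) = 1.952 (perimeter = 2·24·1.952·sin(180°/24) = 12.23 mm); the cube at (-2, 13) is present — its section is the full 5×10 rectangle (perimeter 30.00 mm); Subtracting the remaining from the first: starting from the 16×27.5 cube, the r=6.5 sphere at (2, 5) lies wholly inside it (removes its full 11.83 mm² and its 12.23 mm outline becomes a hole wall); the 5×10 cube at (-2, 13) partially overlaps it — only the 30.00 mm² overlap (of its 50.00 mm²) is removed, clipping the outline — boundary (outer + 1 inner loop) = 105.23 mm. Overall, the cross-section is one region with 1 hole. Total boundary length (outer + inner) = 105.23 mm.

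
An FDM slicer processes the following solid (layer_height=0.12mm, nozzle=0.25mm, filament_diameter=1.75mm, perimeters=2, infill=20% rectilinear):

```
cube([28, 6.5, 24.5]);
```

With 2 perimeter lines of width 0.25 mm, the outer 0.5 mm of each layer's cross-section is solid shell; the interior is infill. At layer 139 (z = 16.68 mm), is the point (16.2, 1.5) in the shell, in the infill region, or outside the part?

At z = 16.68 mm: the 28×6.5 cube contributes its full rectangle. Overall, the cross-section is a single solid region. The nearest boundary edge runs (0.00, 0.00)→(28.00, 0.00); distance from the point to it = 1.50 mm. The point is inside the cross-section and 1.50 mm from the nearest boundary — more than the 0.5 mm shell width (2 × 0.25), so it's in the infill interior.

infill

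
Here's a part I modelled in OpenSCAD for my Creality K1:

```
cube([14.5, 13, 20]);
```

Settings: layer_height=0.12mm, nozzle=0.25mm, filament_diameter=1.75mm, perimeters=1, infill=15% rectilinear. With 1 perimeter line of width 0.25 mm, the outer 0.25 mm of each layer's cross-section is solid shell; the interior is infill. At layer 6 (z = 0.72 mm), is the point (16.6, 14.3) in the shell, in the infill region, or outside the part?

outside

At z = 0.72 mm: the 14.5×13 cube contributes its full rectangle. Overall, the cross-section is a single solid region. The nearest boundary edge runs (14.50, 0.00)→(14.50, 13.00); distance from the point to it = 2.47 mm. The point is not inside any of the regions above, so it lies outside the cross-section (2.47 mm from the nearest boundary).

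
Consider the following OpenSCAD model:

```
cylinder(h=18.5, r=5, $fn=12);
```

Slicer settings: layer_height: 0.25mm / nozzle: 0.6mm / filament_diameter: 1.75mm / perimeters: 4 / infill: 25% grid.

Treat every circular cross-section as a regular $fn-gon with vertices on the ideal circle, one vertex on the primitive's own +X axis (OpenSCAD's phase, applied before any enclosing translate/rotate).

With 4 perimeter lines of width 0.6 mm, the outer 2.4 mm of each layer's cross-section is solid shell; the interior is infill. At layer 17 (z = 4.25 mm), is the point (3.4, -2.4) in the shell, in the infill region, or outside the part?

shell

At z = 4.25 mm: the cylinder: section is a regular 12-gon, circumradius r=5. Overall, the cross-section is a single solid region. The nearest boundary edge runs (2.50, -4.33)→(4.33, -2.50); distance from the point to it = 0.73 mm. The point is inside the cross-section, 0.73 mm from the nearest boundary — within the 2.4 mm shell band (4 × 0.6).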